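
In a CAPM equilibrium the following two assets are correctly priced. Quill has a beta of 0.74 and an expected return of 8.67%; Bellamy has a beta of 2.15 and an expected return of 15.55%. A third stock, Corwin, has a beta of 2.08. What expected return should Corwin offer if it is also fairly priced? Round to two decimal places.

15.21%

MRP (SML slope) = (15.55% − 8.67%) / (2.15 − 0.74) = 6.88% / 1.41 = 4.8794%
R_f (intercept) = 8.67% − 0.74 × 4.8794% = 5.0592%
E(R_Corwin) = R_f + β × MRP = 5.0592% + 2.08 × 4.8794% = 15.21%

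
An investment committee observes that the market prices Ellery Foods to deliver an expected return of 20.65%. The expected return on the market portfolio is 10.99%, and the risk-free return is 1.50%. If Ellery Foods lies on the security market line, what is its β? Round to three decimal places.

MRP = 10.99% − 1.50% = 9.49%
β = (E(R) − R_f) / MRP = (20.65% − 1.50%) / 9.49% = 19.15% / 9.49% = 2.018

2.018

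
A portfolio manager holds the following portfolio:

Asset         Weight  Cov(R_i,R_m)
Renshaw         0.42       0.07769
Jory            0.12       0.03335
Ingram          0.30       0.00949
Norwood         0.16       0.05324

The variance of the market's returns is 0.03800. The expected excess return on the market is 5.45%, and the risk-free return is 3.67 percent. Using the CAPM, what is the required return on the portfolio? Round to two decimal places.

10.55%

β_Renshaw = 0.07769 / 0.03800 = 2.0445
β_Jory = 0.03335 / 0.03800 = 0.8776
β_Ingram = 0.00949 / 0.03800 = 0.2497
β_Norwood = 0.05324 / 0.03800 = 1.4011
β_P = Σ w_i β_i = 0.42×2.0445 + 0.12×0.8776 + 0.30×0.2497 + 0.16×1.4011 = 1.2631
E(R_P) = R_f + β_P × MRP = 3.67% + 1.2631 × 5.45% = 10.55%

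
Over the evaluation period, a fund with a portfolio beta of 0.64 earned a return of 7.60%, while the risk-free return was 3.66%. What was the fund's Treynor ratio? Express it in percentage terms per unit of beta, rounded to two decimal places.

6.16%

Treynor = (R_P − R_f) / β_P = (7.60% − 3.66%) / 0.6400 = 3.94% / 0.6400 = 6.16%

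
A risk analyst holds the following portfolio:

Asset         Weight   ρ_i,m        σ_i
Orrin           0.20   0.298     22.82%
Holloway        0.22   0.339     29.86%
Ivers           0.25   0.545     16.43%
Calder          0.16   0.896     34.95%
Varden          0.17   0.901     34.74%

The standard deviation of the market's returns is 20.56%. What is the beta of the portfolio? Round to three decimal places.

0.786

β_Orrin = 0.298 × 22.82% / 20.56% = 0.3308
β_Holloway = 0.339 × 29.86% / 20.56% = 0.4923
β_Ivers = 0.545 × 16.43% / 20.56% = 0.4355
β_Calder = 0.896 × 34.95% / 20.56% = 1.5231
β_Varden = 0.901 × 34.74% / 20.56% = 1.5224
β_P = Σ w_i β_i = 0.20×0.3308 + 0.22×0.4923 + 0.25×0.4355 + 0.16×1.5231 + 0.17×1.5224 = 0.7858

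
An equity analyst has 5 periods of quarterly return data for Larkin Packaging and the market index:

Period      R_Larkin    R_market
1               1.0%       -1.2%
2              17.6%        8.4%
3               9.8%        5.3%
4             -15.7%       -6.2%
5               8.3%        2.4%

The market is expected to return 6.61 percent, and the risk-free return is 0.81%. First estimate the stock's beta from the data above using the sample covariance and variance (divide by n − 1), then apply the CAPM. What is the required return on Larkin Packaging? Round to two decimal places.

Mean R_i = (1.0 + 17.6 + 9.8 − 15.7 + 8.3) / 5 = 4.2000%
Mean R_m = (-1.2 + 8.4 + 5.3 − 6.2 + 2.4) / 5 = 1.7400%
Σ(R_i − R̄_i)(R_m − R̄_m) = 279.3000  ⇒  Cov = 279.3000 / 4 = 69.8250
Σ(R_m − R̄_m)² = 129.1520  ⇒  Var(R_m) = 129.1520 / 4 = 32.2880
β = Cov / Var(R_m) = 69.8250 / 32.2880 = 2.1626
MRP = 6.61% − 0.81% = 5.80%
E(R) = R_f + β × MRP = 0.81% + 2.1626 × 5.80% = 13.35%

13.35%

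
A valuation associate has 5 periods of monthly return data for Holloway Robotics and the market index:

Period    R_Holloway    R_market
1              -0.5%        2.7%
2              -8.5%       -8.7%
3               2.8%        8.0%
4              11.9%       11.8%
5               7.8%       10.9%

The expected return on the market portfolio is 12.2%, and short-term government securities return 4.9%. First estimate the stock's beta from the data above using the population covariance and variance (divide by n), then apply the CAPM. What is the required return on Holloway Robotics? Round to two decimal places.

11.45%

Mean R_i = (-0.5 − 8.5 + 2.8 + 11.9 + 7.8) / 5 = 2.7000%
Mean R_m = (2.7 − 8.7 + 8.0 + 11.8 + 10.9) / 5 = 4.9400%
Σ(R_i − R̄_i)(R_m − R̄_m) = 253.7500  ⇒  Cov = 253.7500 / 5 = 50.7500
Σ(R_m − R̄_m)² = 283.0120  ⇒  Var(R_m) = 283.0120 / 5 = 56.6024
β = Cov / Var(R_m) = 50.7500 / 56.6024 = 0.8966
MRP = 12.2% − 4.9% = 7.30%
E(R) = R_f + β × MRP = 4.9% + 0.8966 × 7.3% = 11.45%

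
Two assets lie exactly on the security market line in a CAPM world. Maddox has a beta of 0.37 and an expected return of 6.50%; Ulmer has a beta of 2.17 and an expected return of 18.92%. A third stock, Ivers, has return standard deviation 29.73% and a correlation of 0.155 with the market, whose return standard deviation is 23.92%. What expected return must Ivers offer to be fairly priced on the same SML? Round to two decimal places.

MRP = (18.92% − 6.50%) / (2.17 − 0.37) = 6.9000%
R_f = 6.50% − 0.37 × 6.9000% = 3.9470%
β_Ivers = ρ·σ_i/σ_m = 0.155 × 29.73 / 23.92 = 0.1926
E(R_Ivers) = R_f + β × MRP = 3.9470% + 0.1926 × 6.9000% = 5.28%

5.28%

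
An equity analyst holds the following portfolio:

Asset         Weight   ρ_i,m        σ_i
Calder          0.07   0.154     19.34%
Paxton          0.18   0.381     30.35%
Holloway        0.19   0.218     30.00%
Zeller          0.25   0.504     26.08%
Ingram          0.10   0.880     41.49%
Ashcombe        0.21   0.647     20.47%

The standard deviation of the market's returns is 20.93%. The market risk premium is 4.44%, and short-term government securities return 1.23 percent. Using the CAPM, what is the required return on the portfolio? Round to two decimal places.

4.04%

β_Calder = 0.154 × 19.34% / 20.93% = 0.1423
β_Paxton = 0.381 × 30.35% / 20.93% = 0.5525
β_Holloway = 0.218 × 30.00% / 20.93% = 0.3125
β_Zeller = 0.504 × 26.08% / 20.93% = 0.6280
β_Ingram = 0.880 × 41.49% / 20.93% = 1.7444
β_Ashcombe = 0.647 × 20.47% / 20.93% = 0.6328
β_P = Σ w_i β_i = 0.07×0.1423 + 0.18×0.5525 + 0.19×0.3125 + 0.25×0.6280 + 0.10×1.7444 + 0.21×0.6328 = 0.6331
E(R_P) = R_f + β_P × MRP = 1.23% + 0.6331 × 4.44% = 4.04%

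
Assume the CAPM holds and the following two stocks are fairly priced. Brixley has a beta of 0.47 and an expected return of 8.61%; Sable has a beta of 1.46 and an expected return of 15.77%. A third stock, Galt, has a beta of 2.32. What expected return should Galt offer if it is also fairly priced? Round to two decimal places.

21.99%

MRP (SML slope) = (15.77% − 8.61%) / (1.46 − 0.47) = 7.16% / 0.99 = 7.2323%
R_f (intercept) = 8.61% − 0.47 × 7.2323% = 5.2108%
E(R_Galt) = R_f + β × MRP = 5.2108% + 2.32 × 7.2323% = 21.99%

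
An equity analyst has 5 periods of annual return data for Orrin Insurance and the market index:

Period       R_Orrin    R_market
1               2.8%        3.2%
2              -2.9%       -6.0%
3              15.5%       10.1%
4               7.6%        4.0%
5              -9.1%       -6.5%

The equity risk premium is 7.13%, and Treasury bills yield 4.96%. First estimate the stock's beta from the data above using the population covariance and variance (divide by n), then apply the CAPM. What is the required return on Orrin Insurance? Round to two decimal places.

Mean R_i = (2.8 − 2.9 + 15.5 + 7.6 − 9.1) / 5 = 2.7800%
Mean R_m = (3.2 − 6.0 + 10.1 + 4.0 − 6.5) / 5 = 0.9600%
Σ(R_i − R̄_i)(R_m − R̄_m) = 259.1160  ⇒  Cov = 259.1160 / 5 = 51.8232
Σ(R_m − R̄_m)² = 201.8920  ⇒  Var(R_m) = 201.8920 / 5 = 40.3784
β = Cov / Var(R_m) = 51.8232 / 40.3784 = 1.2834
E(R) = R_f + β × MRP = 4.96% + 1.2834 × 7.13% = 14.11%

14.11%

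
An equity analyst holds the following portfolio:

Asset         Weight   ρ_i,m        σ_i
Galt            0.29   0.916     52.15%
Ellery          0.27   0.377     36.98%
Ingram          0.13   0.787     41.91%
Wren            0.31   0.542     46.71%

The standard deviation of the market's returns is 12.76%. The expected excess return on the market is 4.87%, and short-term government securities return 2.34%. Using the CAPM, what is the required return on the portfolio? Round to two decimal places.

β_Galt = 0.916 × 52.15% / 12.76% = 3.7437
β_Ellery = 0.377 × 36.98% / 12.76% = 1.0926
β_Ingram = 0.787 × 41.91% / 12.76% = 2.5849
β_Wren = 0.542 × 46.71% / 12.76% = 1.9841
β_P = Σ w_i β_i = 0.29×3.7437 + 0.27×1.0926 + 0.13×2.5849 + 0.31×1.9841 = 2.3318
E(R_P) = R_f + β_P × MRP = 2.34% + 2.3318 × 4.87% = 13.70%

13.70%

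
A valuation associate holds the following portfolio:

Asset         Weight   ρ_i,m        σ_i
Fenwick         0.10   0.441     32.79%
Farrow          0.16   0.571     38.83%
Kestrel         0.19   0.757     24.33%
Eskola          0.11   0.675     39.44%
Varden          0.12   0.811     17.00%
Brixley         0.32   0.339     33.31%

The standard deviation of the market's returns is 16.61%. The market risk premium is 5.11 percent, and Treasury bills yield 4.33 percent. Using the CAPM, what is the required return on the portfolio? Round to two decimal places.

β_Fenwick = 0.441 × 32.79% / 16.61% = 0.8706
β_Farrow = 0.571 × 38.83% / 16.61% = 1.3349
β_Kestrel = 0.757 × 24.33% / 16.61% = 1.1088
β_Eskola = 0.675 × 39.44% / 16.61% = 1.6028
β_Varden = 0.811 × 17.00% / 16.61% = 0.8300
β_Brixley = 0.339 × 33.31% / 16.61% = 0.6798
β_P = Σ w_i β_i = 0.10×0.8706 + 0.16×1.3349 + 0.19×1.1088 + 0.11×1.6028 + 0.12×0.8300 + 0.32×0.6798 = 1.0048
E(R_P) = R_f + β_P × MRP = 4.33% + 1.0048 × 5.11% = 9.46%

9.46%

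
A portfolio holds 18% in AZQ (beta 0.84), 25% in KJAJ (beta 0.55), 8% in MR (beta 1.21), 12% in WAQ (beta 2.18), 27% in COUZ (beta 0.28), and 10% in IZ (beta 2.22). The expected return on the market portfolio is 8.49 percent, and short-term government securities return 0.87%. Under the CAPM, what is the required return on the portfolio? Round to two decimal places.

8.07%

β_P = Σ w_i β_i = 0.18×0.84 + 0.25×0.55 + 0.08×1.21 + 0.12×2.18 + 0.27×0.28 + 0.10×2.22 = 0.9447
MRP = 8.49% − 0.87% = 7.62%
E(R_P) = R_f + β_P × MRP = 0.87% + 0.9447 × 7.62% = 8.07%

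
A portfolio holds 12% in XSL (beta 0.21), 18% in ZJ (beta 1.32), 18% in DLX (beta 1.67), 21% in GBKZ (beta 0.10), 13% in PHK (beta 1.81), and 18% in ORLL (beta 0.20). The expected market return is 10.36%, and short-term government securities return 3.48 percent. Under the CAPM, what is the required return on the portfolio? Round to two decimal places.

9.37%

β_P = Σ w_i β_i = 0.12×0.21 + 0.18×1.32 + 0.18×1.67 + 0.21×0.10 + 0.13×1.81 + 0.18×0.20 = 0.8557
MRP = 10.36% − 3.48% = 6.88%
E(R_P) = R_f + β_P × MRP = 3.48% + 0.8557 × 6.88% = 9.37%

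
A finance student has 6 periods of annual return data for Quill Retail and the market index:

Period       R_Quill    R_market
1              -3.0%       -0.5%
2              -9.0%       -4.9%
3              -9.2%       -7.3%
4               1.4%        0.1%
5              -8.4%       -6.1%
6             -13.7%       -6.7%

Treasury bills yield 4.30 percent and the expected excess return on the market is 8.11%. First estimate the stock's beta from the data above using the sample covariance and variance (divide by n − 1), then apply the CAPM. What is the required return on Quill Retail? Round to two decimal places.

16.52%

Mean R_i = (-3.0 − 9.0 − 9.2 + 1.4 − 8.4 − 13.7) / 6 = -6.9833%
Mean R_m = (-0.5 − 4.9 − 7.3 + 0.1 − 6.1 − 6.7) / 6 = -4.2333%
Σ(R_i − R̄_i)(R_m − R̄_m) = 78.5533  ⇒  Cov = 78.5533 / 5 = 15.7107
Σ(R_m − R̄_m)² = 52.1333  ⇒  Var(R_m) = 52.1333 / 5 = 10.4267
β = Cov / Var(R_m) = 15.7107 / 10.4267 = 1.5068
E(R) = R_f + β × MRP = 4.30% + 1.5068 × 8.11% = 16.52%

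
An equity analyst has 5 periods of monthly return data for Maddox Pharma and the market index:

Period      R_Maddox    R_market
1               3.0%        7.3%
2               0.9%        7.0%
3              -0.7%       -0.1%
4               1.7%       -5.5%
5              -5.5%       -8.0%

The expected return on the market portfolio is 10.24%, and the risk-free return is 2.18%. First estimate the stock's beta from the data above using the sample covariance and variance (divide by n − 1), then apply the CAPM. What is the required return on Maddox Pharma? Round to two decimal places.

4.76%

Mean R_i = (3.0 + 0.9 − 0.7 + 1.7 − 5.5) / 5 = -0.1200%
Mean R_m = (7.3 + 7.0 − 0.1 − 5.5 − 8.0) / 5 = 0.1400%
Σ(R_i − R̄_i)(R_m − R̄_m) = 63.0040  ⇒  Cov = 63.0040 / 4 = 15.7510
Σ(R_m − R̄_m)² = 196.4520  ⇒  Var(R_m) = 196.4520 / 4 = 49.1130
β = Cov / Var(R_m) = 15.7510 / 49.1130 = 0.3207
MRP = 10.24% − 2.18% = 8.06%
E(R) = R_f + β × MRP = 2.18% + 0.3207 × 8.06% = 4.76%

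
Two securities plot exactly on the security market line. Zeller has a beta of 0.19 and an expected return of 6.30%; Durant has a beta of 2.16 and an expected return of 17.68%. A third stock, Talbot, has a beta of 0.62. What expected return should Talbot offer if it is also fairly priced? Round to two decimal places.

MRP (SML slope) = (17.68% − 6.30%) / (2.16 − 0.19) = 11.38% / 1.97 = 5.7766%
R_f (intercept) = 6.30% − 0.19 × 5.7766% = 5.2024%
E(R_Talbot) = R_f + β × MRP = 5.2024% + 0.62 × 5.7766% = 8.78%

8.78%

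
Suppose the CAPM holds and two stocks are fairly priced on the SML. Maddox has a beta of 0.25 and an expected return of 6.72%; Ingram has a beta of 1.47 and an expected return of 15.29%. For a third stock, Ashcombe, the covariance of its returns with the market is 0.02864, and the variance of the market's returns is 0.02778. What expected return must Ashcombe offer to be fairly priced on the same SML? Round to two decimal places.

12.21%

MRP = (15.29% − 6.72%) / (1.47 − 0.25) = 7.0246%
R_f = 6.72% − 0.25 × 7.0246% = 4.9639%
β_Ashcombe = Cov / Var(R_m) = 0.02864 / 0.02778 = 1.0310
E(R_Ashcombe) = R_f + β × MRP = 4.9639% + 1.0310 × 7.0246% = 12.21%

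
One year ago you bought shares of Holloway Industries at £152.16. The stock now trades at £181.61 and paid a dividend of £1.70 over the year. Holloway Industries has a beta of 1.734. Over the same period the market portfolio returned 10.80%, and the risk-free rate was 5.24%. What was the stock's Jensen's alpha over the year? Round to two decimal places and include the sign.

Realised HPR = (P1 + D1 − P0) / P0 = (181.61 + 1.70 − 152.16) / 152.16 = 31.15 / 152.16 = 20.4719%
MRP = 10.80% − 5.24% = 5.56%
CAPM required = R_f + β·MRP = 5.24% + 1.734 × 5.56% = 14.88104%
α = realised − required = 20.4719% − 14.88104% = +5.59%

+5.59%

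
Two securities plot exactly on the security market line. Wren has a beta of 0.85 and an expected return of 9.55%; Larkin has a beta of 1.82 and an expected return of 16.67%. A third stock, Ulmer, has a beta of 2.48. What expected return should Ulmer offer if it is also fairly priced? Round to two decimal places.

MRP (SML slope) = (16.67% − 9.55%) / (1.82 − 0.85) = 7.12% / 0.97 = 7.3402%
R_f (intercept) = 9.55% − 0.85 × 7.3402% = 3.3108%
E(R_Ulmer) = R_f + β × MRP = 3.3108% + 2.48 × 7.3402% = 21.51%

21.51%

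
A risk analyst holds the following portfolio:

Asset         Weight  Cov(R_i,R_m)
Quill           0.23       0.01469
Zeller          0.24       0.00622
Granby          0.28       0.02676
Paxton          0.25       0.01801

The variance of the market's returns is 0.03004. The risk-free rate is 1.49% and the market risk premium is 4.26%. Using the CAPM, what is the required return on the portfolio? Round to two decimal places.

β_Quill = 0.01469 / 0.03004 = 0.4890
β_Zeller = 0.00622 / 0.03004 = 0.2071
β_Granby = 0.02676 / 0.03004 = 0.8908
β_Paxton = 0.01801 / 0.03004 = 0.5995
β_P = Σ w_i β_i = 0.23×0.4890 + 0.24×0.2071 + 0.28×0.8908 + 0.25×0.5995 = 0.5615
E(R_P) = R_f + β_P × MRP = 1.49% + 0.5615 × 4.26% = 3.88%

3.88%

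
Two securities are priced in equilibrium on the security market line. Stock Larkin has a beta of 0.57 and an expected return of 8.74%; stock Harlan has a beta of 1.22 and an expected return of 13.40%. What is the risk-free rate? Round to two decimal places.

4.65%

Both satisfy E(R) = R_f + β·MRP, so the slope of the SML is
MRP = (13.40% − 8.74%) / (1.22 − 0.57) = 4.66% / 0.65 = 7.1692%
R_f = E(R_Larkin) − β_Larkin·MRP = 8.74% − 0.57 × 7.1692% = 4.6536%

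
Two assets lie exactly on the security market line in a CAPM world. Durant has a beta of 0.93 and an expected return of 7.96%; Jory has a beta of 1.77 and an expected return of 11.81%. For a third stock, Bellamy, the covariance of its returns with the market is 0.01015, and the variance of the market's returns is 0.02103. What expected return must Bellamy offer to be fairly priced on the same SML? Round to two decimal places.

MRP = (11.81% − 7.96%) / (1.77 − 0.93) = 4.5833%
R_f = 7.96% − 0.93 × 4.5833% = 3.6975%
β_Bellamy = Cov / Var(R_m) = 0.01015 / 0.02103 = 0.4826
E(R_Bellamy) = R_f + β × MRP = 3.6975% + 0.4826 × 4.5833% = 5.91%

5.91%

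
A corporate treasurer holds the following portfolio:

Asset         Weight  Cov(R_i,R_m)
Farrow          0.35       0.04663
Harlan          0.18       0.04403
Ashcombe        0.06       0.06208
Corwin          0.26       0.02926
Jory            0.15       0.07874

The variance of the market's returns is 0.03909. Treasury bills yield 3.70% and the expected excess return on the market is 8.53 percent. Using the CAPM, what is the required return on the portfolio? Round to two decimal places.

14.04%

β_Farrow = 0.04663 / 0.03909 = 1.1929
β_Harlan = 0.04403 / 0.03909 = 1.1264
β_Ashcombe = 0.06208 / 0.03909 = 1.5881
β_Corwin = 0.02926 / 0.03909 = 0.7485
β_Jory = 0.07874 / 0.03909 = 2.0143
β_P = Σ w_i β_i = 0.35×1.1929 + 0.18×1.1264 + 0.06×1.5881 + 0.26×0.7485 + 0.15×2.0143 = 1.2123
E(R_P) = R_f + β_P × MRP = 3.70% + 1.2123 × 8.53% = 14.04%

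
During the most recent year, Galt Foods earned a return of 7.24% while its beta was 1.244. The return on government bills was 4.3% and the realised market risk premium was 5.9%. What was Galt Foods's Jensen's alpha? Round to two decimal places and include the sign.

-4.40%

CAPM benchmark = R_f + β(R_m − R_f) = 4.3% + 1.244 × 5.9% = 11.6396%
α = actual − benchmark = 7.24% − 11.6396% = -4.40%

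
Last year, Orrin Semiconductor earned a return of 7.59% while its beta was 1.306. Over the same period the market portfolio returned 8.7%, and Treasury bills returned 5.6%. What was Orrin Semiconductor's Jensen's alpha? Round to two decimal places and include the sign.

-2.06%

Market excess return = 8.7% − 5.6% = 3.10%
CAPM benchmark = R_f + β(R_m − R_f) = 5.6% + 1.306 × 3.1% = 9.6486%
α = actual − benchmark = 7.59% − 9.6486% = -2.06%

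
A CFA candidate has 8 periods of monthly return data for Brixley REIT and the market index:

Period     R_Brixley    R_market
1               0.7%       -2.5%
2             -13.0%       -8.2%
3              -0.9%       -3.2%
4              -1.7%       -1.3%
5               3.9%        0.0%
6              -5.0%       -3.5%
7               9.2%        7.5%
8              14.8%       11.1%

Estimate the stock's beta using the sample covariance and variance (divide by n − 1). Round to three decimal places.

Mean R_i = (0.7 − 13.0 − 0.9 − 1.7 + 3.9 − 5.0 + 9.2 + 14.8) / 8 = 1.0000%
Mean R_m = (-2.5 − 8.2 − 3.2 − 1.3 + 0.0 − 3.5 + 7.5 + 11.1) / 8 = -0.0125%
Σ(R_i − R̄_i)(R_m − R̄_m) = 360.8200  ⇒  Cov = 360.8200 / 7 = 51.5457
Σ(R_m − R̄_m)² = 277.1288  ⇒  Var(R_m) = 277.1288 / 7 = 39.5898
β = Cov / Var(R_m) = 51.5457 / 39.5898 = 1.3020

1.302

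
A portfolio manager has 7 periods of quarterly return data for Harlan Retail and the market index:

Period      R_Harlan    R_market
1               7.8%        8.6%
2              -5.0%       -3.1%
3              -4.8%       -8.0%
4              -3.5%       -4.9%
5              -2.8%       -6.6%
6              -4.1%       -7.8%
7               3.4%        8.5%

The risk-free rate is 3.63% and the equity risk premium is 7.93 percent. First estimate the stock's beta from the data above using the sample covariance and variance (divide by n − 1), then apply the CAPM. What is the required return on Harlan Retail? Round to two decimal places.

8.55%

Mean R_i = (7.8 − 5.0 − 4.8 − 3.5 − 2.8 − 4.1 + 3.4) / 7 = -1.2857%
Mean R_m = (8.6 − 3.1 − 8.0 − 4.9 − 6.6 − 7.8 + 8.5) / 7 = -1.9000%
Σ(R_i − R̄_i)(R_m − R̄_m) = 200.3900  ⇒  Cov = 200.3900 / 6 = 33.3983
Σ(R_m − R̄_m)² = 322.9600  ⇒  Var(R_m) = 322.9600 / 6 = 53.8267
β = Cov / Var(R_m) = 33.3983 / 53.8267 = 0.6205
E(R) = R_f + β × MRP = 3.63% + 0.6205 × 7.93% = 8.55%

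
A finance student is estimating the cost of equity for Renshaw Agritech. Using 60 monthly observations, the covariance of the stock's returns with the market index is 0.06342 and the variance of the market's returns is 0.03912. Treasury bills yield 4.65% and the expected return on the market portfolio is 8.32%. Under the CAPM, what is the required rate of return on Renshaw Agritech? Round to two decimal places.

β = Cov(R_i, R_m) / Var(R_m) = 0.06342 / 0.03912 = 1.6212
MRP = 8.32% − 4.65% = 3.67%
E(R) = R_f + β × MRP = 4.65% + 1.6212 × 3.67% = 10.60%

10.60%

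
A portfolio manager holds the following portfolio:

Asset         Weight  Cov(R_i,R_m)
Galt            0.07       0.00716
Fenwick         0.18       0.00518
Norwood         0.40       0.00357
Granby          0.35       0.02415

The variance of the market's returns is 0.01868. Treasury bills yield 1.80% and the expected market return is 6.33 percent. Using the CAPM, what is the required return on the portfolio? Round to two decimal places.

β_Galt = 0.00716 / 0.01868 = 0.3833
β_Fenwick = 0.00518 / 0.01868 = 0.2773
β_Norwood = 0.00357 / 0.01868 = 0.1911
β_Granby = 0.02415 / 0.01868 = 1.2928
β_P = Σ w_i β_i = 0.07×0.3833 + 0.18×0.2773 + 0.40×0.1911 + 0.35×1.2928 = 0.6057
MRP = 6.33% − 1.80% = 4.53%
E(R_P) = R_f + β_P × MRP = 1.80% + 0.6057 × 4.53% = 4.54%

4.54%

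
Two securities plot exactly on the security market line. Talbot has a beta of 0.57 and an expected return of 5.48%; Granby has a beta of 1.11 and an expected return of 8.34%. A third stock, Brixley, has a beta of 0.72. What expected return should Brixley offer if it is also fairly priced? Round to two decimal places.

MRP (SML slope) = (8.34% − 5.48%) / (1.11 − 0.57) = 2.86% / 0.54 = 5.2963%
R_f (intercept) = 5.48% − 0.57 × 5.2963% = 2.4611%
E(R_Brixley) = R_f + β × MRP = 2.4611% + 0.72 × 5.2963% = 6.27%

6.27%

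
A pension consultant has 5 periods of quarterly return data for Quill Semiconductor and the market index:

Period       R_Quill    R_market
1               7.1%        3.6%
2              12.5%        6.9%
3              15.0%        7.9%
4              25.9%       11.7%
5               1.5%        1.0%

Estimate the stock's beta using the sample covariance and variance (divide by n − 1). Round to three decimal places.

2.213

Mean R_i = (7.1 + 12.5 + 15.0 + 25.9 + 1.5) / 5 = 12.4000%
Mean R_m = (3.6 + 6.9 + 7.9 + 11.7 + 1.0) / 5 = 6.2200%
Σ(R_i − R̄_i)(R_m − R̄_m) = 149.2000  ⇒  Cov = 149.2000 / 4 = 37.3000
Σ(R_m − R̄_m)² = 67.4280  ⇒  Var(R_m) = 67.4280 / 4 = 16.8570
β = Cov / Var(R_m) = 37.3000 / 16.8570 = 2.2127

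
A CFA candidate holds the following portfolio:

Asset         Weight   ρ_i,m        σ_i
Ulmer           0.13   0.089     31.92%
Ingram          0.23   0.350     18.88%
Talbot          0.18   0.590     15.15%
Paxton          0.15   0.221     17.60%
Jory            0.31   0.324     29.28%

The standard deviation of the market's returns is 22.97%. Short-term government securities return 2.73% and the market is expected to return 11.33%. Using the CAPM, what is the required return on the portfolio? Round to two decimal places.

β_Ulmer = 0.089 × 31.92% / 22.97% = 0.1237
β_Ingram = 0.350 × 18.88% / 22.97% = 0.2877
β_Talbot = 0.590 × 15.15% / 22.97% = 0.3891
β_Paxton = 0.221 × 17.60% / 22.97% = 0.1693
β_Jory = 0.324 × 29.28% / 22.97% = 0.4130
β_P = Σ w_i β_i = 0.13×0.1237 + 0.23×0.2877 + 0.18×0.3891 + 0.15×0.1693 + 0.31×0.4130 = 0.3057
MRP = 11.33% − 2.73% = 8.60%
E(R_P) = R_f + β_P × MRP = 2.73% + 0.3057 × 8.60% = 5.36%

5.36%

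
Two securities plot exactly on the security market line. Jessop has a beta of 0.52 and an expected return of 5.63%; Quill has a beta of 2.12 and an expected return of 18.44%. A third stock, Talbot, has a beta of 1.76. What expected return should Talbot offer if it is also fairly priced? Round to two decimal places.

MRP (SML slope) = (18.44% − 5.63%) / (2.12 − 0.52) = 12.81% / 1.60 = 8.0063%
R_f (intercept) = 5.63% − 0.52 × 8.0063% = 1.4667%
E(R_Talbot) = R_f + β × MRP = 1.4667% + 1.76 × 8.0063% = 15.56%

15.56%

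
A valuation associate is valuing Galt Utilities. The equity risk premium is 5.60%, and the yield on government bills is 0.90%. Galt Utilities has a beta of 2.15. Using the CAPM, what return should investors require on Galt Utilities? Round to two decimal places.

12.94%

E(R) = R_f + β × MRP = 0.90% + 2.15 × 5.60% = 12.94%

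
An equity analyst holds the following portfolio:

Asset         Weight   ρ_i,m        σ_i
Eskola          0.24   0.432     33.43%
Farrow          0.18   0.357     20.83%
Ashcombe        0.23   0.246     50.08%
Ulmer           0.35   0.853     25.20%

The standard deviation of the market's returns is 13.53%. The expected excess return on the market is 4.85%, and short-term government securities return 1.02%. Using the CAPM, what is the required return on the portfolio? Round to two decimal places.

6.45%

β_Eskola = 0.432 × 33.43% / 13.53% = 1.0674
β_Farrow = 0.357 × 20.83% / 13.53% = 0.5496
β_Ashcombe = 0.246 × 50.08% / 13.53% = 0.9105
β_Ulmer = 0.853 × 25.20% / 13.53% = 1.5887
β_P = Σ w_i β_i = 0.24×1.0674 + 0.18×0.5496 + 0.23×0.9105 + 0.35×1.5887 = 1.1206
E(R_P) = R_f + β_P × MRP = 1.02% + 1.1206 × 4.85% = 6.45%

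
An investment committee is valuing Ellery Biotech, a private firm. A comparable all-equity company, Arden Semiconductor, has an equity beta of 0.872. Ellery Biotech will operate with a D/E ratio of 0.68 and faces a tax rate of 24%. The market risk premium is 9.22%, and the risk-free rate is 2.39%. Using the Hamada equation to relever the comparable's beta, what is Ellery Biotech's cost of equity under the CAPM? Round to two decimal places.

14.58%

β_L = β_U × [1 + (1 − t)(D/E)] = 0.872 × [1 + (1 − 0.24) × 0.68]
    = 0.872 × [1 + 0.76 × 0.68] = 0.872 × 1.5168 = 1.3226
E(R) = R_f + β_L × MRP = 2.39% + 1.3226 × 9.22% = 14.58%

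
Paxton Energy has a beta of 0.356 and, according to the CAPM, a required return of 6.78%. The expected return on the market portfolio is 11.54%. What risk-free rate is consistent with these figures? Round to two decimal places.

4.15%

E(R) = R_f + β(E(R_m) − R_f) = R_f(1 − β) + β·E(R_m)
6.78% = R_f × (1 − 0.356) + 0.356 × 11.54%
6.78% = R_f × 0.644 + 4.10824%
R_f = (6.78% − 4.10824%) / 0.644 = 4.15%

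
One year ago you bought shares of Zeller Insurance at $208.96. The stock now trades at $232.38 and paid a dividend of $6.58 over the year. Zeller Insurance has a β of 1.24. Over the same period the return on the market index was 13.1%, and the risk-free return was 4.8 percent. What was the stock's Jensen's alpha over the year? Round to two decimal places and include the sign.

Realised HPR = (P1 + D1 − P0) / P0 = (232.38 + 6.58 − 208.96) / 208.96 = 30.00 / 208.96 = 14.3568%
MRP = 13.1% − 4.8% = 8.30%
CAPM required = R_f + β·MRP = 4.8% + 1.24 × 8.3% = 15.0920%
α = realised − required = 14.3568% − 15.0920% = -0.74%

-0.74%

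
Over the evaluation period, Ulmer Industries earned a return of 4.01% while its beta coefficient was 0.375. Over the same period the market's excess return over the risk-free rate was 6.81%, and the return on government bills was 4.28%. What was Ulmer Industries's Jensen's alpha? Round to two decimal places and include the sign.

-2.82%

CAPM benchmark = R_f + β(R_m − R_f) = 4.28% + 0.375 × 6.81% = 6.83375%
α = actual − benchmark = 4.01% − 6.83375% = -2.82%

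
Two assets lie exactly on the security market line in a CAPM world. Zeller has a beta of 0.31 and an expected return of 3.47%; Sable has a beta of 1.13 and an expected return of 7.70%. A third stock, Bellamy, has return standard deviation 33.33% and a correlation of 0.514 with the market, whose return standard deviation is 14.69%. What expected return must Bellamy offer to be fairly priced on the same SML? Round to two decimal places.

MRP = (7.70% − 3.47%) / (1.13 − 0.31) = 5.1585%
R_f = 3.47% − 0.31 × 5.1585% = 1.8709%
β_Bellamy = ρ·σ_i/σ_m = 0.514 × 33.33 / 14.69 = 1.1662
E(R_Bellamy) = R_f + β × MRP = 1.8709% + 1.1662 × 5.1585% = 7.89%

7.89%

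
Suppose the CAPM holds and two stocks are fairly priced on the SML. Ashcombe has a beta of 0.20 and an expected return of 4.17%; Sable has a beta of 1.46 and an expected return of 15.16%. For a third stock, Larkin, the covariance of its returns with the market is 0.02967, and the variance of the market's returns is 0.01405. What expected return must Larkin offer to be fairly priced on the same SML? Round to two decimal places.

MRP = (15.16% − 4.17%) / (1.46 − 0.20) = 8.7222%
R_f = 4.17% − 0.20 × 8.7222% = 2.4256%
β_Larkin = Cov / Var(R_m) = 0.02967 / 0.01405 = 2.1117
E(R_Larkin) = R_f + β × MRP = 2.4256% + 2.1117 × 8.7222% = 20.84%

20.84%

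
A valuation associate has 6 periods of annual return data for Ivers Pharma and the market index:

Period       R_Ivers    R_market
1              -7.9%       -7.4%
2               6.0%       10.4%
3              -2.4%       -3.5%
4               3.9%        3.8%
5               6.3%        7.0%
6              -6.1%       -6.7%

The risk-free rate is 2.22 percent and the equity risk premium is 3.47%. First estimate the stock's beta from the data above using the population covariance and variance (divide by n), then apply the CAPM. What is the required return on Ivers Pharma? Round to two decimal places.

Mean R_i = (-7.9 + 6.0 − 2.4 + 3.9 + 6.3 − 6.1) / 6 = -0.0333%
Mean R_m = (-7.4 + 10.4 − 3.5 + 3.8 + 7.0 − 6.7) / 6 = 0.6000%
Σ(R_i − R̄_i)(R_m − R̄_m) = 229.1700  ⇒  Cov = 229.1700 / 6 = 38.1950
Σ(R_m − R̄_m)² = 281.3400  ⇒  Var(R_m) = 281.3400 / 6 = 46.8900
β = Cov / Var(R_m) = 38.1950 / 46.8900 = 0.8146
E(R) = R_f + β × MRP = 2.22% + 0.8146 × 3.47% = 5.05%

5.05%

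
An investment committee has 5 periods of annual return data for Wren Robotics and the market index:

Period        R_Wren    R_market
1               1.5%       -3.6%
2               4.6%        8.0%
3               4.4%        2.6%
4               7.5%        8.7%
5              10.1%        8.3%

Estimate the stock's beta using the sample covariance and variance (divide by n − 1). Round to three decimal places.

Mean R_i = (1.5 + 4.6 + 4.4 + 7.5 + 10.1) / 5 = 5.6200%
Mean R_m = (-3.6 + 8.0 + 2.6 + 8.7 + 8.3) / 5 = 4.8000%
Σ(R_i − R̄_i)(R_m − R̄_m) = 57.0400  ⇒  Cov = 57.0400 / 4 = 14.2600
Σ(R_m − R̄_m)² = 113.1000  ⇒  Var(R_m) = 113.1000 / 4 = 28.2750
β = Cov / Var(R_m) = 14.2600 / 28.2750 = 0.5043

0.504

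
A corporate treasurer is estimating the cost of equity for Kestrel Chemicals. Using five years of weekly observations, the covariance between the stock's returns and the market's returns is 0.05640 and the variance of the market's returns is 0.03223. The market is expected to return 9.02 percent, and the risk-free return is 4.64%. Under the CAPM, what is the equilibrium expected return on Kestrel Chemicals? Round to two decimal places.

12.30%

β = Cov(R_i, R_m) / Var(R_m) = 0.05640 / 0.03223 = 1.7499
MRP = 9.02% − 4.64% = 4.38%
E(R) = R_f + β × MRP = 4.64% + 1.7499 × 4.38% = 12.30%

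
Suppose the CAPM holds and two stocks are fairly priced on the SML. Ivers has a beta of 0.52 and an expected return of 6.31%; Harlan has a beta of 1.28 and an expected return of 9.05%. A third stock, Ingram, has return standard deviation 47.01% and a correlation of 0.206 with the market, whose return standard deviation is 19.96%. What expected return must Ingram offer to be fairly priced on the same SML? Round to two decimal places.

MRP = (9.05% − 6.31%) / (1.28 − 0.52) = 3.6053%
R_f = 6.31% − 0.52 × 3.6053% = 4.4352%
β_Ingram = ρ·σ_i/σ_m = 0.206 × 47.01 / 19.96 = 0.4852
E(R_Ingram) = R_f + β × MRP = 4.4352% + 0.4852 × 3.6053% = 6.18%

6.18%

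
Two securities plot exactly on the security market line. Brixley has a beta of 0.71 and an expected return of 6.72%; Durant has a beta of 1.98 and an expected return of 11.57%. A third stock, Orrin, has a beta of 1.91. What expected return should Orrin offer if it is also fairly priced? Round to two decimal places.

11.30%

MRP (SML slope) = (11.57% − 6.72%) / (1.98 − 0.71) = 4.85% / 1.27 = 3.8189%
R_f (intercept) = 6.72% − 0.71 × 3.8189% = 4.0086%
E(R_Orrin) = R_f + β × MRP = 4.0086% + 1.91 × 3.8189% = 11.30%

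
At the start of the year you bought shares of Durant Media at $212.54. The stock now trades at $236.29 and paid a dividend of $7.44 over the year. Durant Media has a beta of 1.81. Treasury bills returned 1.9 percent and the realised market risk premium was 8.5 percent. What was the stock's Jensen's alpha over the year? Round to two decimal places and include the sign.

Realised HPR = (P1 + D1 − P0) / P0 = (236.29 + 7.44 − 212.54) / 212.54 = 31.19 / 212.54 = 14.6749%
CAPM required = R_f + β·MRP = 1.9% + 1.81 × 8.5% = 17.2850%
α = realised − required = 14.6749% − 17.2850% = -2.61%

-2.61%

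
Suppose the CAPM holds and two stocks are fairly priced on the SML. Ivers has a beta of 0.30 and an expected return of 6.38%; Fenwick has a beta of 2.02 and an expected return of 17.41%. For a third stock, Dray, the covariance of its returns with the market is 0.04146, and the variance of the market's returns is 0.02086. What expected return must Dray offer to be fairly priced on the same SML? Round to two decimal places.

MRP = (17.41% − 6.38%) / (2.02 − 0.30) = 6.4128%
R_f = 6.38% − 0.30 × 6.4128% = 4.4562%
β_Dray = Cov / Var(R_m) = 0.04146 / 0.02086 = 1.9875
E(R_Dray) = R_f + β × MRP = 4.4562% + 1.9875 × 6.4128% = 17.20%

17.20%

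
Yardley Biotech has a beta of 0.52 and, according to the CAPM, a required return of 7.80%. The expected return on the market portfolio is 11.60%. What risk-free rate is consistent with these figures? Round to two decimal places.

3.68%

E(R) = R_f + β(E(R_m) − R_f) = R_f(1 − β) + β·E(R_m)
7.80% = R_f × (1 − 0.52) + 0.52 × 11.60%
7.80% = R_f × 0.48 + 6.0320%
R_f = (7.80% − 6.0320%) / 0.48 = 3.68%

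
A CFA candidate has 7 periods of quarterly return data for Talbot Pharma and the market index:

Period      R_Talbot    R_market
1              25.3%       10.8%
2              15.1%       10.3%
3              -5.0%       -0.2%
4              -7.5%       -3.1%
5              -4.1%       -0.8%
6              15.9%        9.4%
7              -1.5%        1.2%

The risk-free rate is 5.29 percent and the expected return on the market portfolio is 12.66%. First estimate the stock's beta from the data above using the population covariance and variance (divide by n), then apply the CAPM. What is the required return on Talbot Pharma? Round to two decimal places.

20.90%

Mean R_i = (25.3 + 15.1 − 5.0 − 7.5 − 4.1 + 15.9 − 1.5) / 7 = 5.4571%
Mean R_m = (10.8 + 10.3 − 0.2 − 3.1 − 0.8 + 9.4 + 1.2) / 7 = 3.9429%
Σ(R_i − R̄_i)(R_m − R̄_m) = 453.3429  ⇒  Cov = 453.3429 / 7 = 64.7633
Σ(R_m − R̄_m)² = 213.9971  ⇒  Var(R_m) = 213.9971 / 7 = 30.5710
β = Cov / Var(R_m) = 64.7633 / 30.5710 = 2.1185
MRP = 12.66% − 5.29% = 7.37%
E(R) = R_f + β × MRP = 5.29% + 2.1185 × 7.37% = 20.90%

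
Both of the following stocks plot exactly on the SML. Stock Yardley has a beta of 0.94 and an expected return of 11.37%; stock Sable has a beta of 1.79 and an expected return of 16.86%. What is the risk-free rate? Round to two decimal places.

5.30%

Both satisfy E(R) = R_f + β·MRP, so the slope of the SML is
MRP = (16.86% − 11.37%) / (1.79 − 0.94) = 5.49% / 0.85 = 6.4588%
R_f = E(R_Yardley) − β_Yardley·MRP = 11.37% − 0.94 × 6.4588% = 5.2987%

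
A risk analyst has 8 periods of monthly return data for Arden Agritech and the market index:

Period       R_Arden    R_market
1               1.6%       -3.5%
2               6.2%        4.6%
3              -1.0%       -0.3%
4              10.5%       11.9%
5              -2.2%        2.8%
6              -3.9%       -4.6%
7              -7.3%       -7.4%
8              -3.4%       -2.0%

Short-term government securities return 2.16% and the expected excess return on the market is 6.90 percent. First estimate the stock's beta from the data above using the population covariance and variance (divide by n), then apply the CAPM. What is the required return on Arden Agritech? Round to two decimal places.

7.96%

Mean R_i = (1.6 + 6.2 − 1.0 + 10.5 − 2.2 − 3.9 − 7.3 − 3.4) / 8 = 0.0625%
Mean R_m = (-3.5 + 4.6 − 0.3 + 11.9 + 2.8 − 4.6 − 7.4 − 2.0) / 8 = 0.1875%
Σ(R_i − R̄_i)(R_m − R̄_m) = 220.6763  ⇒  Cov = 220.6763 / 8 = 27.5845
Σ(R_m − R̄_m)² = 262.5888  ⇒  Var(R_m) = 262.5888 / 8 = 32.8236
β = Cov / Var(R_m) = 27.5845 / 32.8236 = 0.8404
E(R) = R_f + β × MRP = 2.16% + 0.8404 × 6.90% = 7.96%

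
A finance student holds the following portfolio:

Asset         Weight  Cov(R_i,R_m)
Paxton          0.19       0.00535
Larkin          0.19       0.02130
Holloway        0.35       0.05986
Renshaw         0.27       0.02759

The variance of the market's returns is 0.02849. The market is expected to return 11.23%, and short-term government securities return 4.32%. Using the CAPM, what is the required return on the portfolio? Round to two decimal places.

12.44%

β_Paxton = 0.00535 / 0.02849 = 0.1878
β_Larkin = 0.02130 / 0.02849 = 0.7476
β_Holloway = 0.05986 / 0.02849 = 2.1011
β_Renshaw = 0.02759 / 0.02849 = 0.9684
β_P = Σ w_i β_i = 0.19×0.1878 + 0.19×0.7476 + 0.35×2.1011 + 0.27×0.9684 = 1.1746
MRP = 11.23% − 4.32% = 6.91%
E(R_P) = R_f + β_P × MRP = 4.32% + 1.1746 × 6.91% = 12.44%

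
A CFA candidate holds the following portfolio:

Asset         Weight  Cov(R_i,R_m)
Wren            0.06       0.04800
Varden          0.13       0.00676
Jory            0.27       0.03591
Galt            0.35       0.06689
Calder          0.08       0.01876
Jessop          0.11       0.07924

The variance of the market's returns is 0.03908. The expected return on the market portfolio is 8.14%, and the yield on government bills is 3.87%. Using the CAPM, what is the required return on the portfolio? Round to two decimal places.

9.01%

β_Wren = 0.04800 / 0.03908 = 1.2282
β_Varden = 0.00676 / 0.03908 = 0.1730
β_Jory = 0.03591 / 0.03908 = 0.9189
β_Galt = 0.06689 / 0.03908 = 1.7116
β_Calder = 0.01876 / 0.03908 = 0.4800
β_Jessop = 0.07924 / 0.03908 = 2.0276
β_P = Σ w_i β_i = 0.06×1.2282 + 0.13×0.1730 + 0.27×0.9189 + 0.35×1.7116 + 0.08×0.4800 + 0.11×2.0276 = 1.2048
MRP = 8.14% − 3.87% = 4.27%
E(R_P) = R_f + β_P × MRP = 3.87% + 1.2048 × 4.27% = 9.01%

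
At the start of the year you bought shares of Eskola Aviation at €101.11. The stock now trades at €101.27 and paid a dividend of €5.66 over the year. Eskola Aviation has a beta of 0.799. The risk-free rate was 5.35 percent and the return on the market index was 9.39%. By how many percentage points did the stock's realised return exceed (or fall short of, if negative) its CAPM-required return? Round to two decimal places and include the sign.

-2.82%

Realised HPR = (P1 + D1 − P0) / P0 = (101.27 + 5.66 − 101.11) / 101.11 = 5.82 / 101.11 = 5.7561%
MRP = 9.39% − 5.35% = 4.04%
CAPM required = R_f + β·MRP = 5.35% + 0.799 × 4.04% = 8.57796%
α = realised − required = 5.7561% − 8.57796% = -2.82%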